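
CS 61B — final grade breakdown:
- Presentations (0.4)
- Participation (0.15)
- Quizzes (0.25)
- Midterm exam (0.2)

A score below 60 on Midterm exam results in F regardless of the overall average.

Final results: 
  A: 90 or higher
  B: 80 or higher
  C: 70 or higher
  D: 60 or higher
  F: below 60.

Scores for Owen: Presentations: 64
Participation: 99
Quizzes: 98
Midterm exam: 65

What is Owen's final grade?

C

Midterm exam score 65 ≥ 60: minimum met.
Weighted total:
  Presentations 64 × 0.4 = 25.6
  Participation 99 × 0.15 = 14.85
  Quizzes 98 × 0.25 = 24.5
  Midterm exam 65 × 0.2 = 13
Sum = 77.95
77.95 is ≥ 70 and < 80 → C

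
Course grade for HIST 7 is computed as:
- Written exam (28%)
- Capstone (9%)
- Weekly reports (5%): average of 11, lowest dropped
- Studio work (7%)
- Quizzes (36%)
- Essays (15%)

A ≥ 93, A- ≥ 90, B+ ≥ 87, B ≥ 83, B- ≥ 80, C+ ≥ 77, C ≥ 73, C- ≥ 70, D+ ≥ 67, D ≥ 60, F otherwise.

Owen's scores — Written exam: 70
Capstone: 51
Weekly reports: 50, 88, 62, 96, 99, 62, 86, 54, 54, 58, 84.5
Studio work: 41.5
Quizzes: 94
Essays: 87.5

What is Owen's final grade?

C+

Weekly reports: drop 50 → average of remaining 10 = 743.5/10 = 74.35
Weighted total:
  Written exam 70 × 0.28 = 19.6
  Capstone 51 × 0.09 = 4.59
  Weekly reports 74.35 × 0.05 = 3.7175
  Studio work 41.5 × 0.07 = 2.905
  Quizzes 94 × 0.36 = 33.84
  Essays 87.5 × 0.15 = 13.125
Sum = 77.7775
77.7775 is ≥ 77 and < 80 → C+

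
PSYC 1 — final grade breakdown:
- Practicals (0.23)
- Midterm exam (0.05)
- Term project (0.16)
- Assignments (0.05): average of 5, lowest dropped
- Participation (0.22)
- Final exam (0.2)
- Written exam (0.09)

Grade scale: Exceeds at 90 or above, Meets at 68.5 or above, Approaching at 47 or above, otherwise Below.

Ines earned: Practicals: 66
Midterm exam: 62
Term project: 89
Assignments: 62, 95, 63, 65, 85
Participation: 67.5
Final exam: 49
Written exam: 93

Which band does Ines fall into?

Meets

Assignments: drop 62 → average of remaining 4 = 308/4 = 77
Weighted total:
  Practicals 66 × 0.23 = 15.18
  Midterm exam 62 × 0.05 = 3.1
  Term project 89 × 0.16 = 14.24
  Assignments 77 × 0.05 = 3.85
  Participation 67.5 × 0.22 = 14.85
  Final exam 49 × 0.2 = 9.8
  Written exam 93 × 0.09 = 8.37
Sum = 69.39
69.39 is ≥ 68.5 and < 90 → Meets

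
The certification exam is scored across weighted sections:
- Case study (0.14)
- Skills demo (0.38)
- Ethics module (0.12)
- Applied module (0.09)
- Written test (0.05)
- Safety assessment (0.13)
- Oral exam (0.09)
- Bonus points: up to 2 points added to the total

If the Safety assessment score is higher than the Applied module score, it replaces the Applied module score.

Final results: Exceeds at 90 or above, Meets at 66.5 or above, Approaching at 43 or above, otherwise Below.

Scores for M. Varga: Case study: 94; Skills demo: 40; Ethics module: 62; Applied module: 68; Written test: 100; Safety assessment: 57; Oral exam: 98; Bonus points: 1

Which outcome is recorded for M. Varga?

Approaching

Safety assessment (57) ≤ Applied module (68), so Applied module stays at 68.
Weighted total:
  Case study 94 × 0.14 = 13.16
  Skills demo 40 × 0.38 = 15.2
  Ethics module 62 × 0.12 = 7.44
  Applied module 68 × 0.09 = 6.12
  Written test 100 × 0.05 = 5
  Safety assessment 57 × 0.13 = 7.41
  Oral exam 98 × 0.09 = 8.82
Sum = 63.15
Bonus points: 63.15 + 1 = 64.15
64.15 is ≥ 43 and < 66.5 → Approaching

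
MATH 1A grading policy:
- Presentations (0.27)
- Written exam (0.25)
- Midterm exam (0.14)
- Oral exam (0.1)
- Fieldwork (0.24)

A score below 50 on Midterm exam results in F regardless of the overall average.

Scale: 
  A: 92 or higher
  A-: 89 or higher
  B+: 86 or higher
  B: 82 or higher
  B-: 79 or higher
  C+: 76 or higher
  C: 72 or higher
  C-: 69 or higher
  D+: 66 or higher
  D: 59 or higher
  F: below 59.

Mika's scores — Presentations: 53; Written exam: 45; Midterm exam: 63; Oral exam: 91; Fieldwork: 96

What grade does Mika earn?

Midterm exam score 63 ≥ 50: minimum met.
Weighted total:
  Presentations 53 × 0.27 = 14.31
  Written exam 45 × 0.25 = 11.25
  Midterm exam 63 × 0.14 = 8.82
  Oral exam 91 × 0.1 = 9.1
  Fieldwork 96 × 0.24 = 23.04
Sum = 66.52
66.52 is ≥ 66 and < 69 → D+

D+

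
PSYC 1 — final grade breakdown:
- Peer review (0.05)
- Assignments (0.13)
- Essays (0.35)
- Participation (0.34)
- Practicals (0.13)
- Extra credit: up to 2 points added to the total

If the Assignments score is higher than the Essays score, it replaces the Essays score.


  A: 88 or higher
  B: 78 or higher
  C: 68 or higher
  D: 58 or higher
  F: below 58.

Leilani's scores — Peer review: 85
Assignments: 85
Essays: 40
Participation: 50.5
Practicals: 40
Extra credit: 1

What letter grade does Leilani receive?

Assignments (85) > Essays (40), so Essays counts as 85.
Weighted total:
  Peer review 85 × 0.05 = 4.25
  Assignments 85 × 0.13 = 11.05
  Essays 85 × 0.35 = 29.75
  Participation 50.5 × 0.34 = 17.17
  Practicals 40 × 0.13 = 5.2
Sum = 67.42
Extra credit: 67.42 + 1 = 68.42
68.42 is ≥ 68 and < 78 → C

C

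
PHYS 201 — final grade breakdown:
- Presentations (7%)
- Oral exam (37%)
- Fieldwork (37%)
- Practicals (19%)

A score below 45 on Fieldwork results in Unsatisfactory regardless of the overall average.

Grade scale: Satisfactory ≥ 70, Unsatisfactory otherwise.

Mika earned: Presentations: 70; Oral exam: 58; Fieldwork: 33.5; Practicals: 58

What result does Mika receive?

Unsatisfactory

Fieldwork score 33.5 < 45: minimum not met.
Weighted total:
  Presentations 70 × 0.07 = 4.9
  Oral exam 58 × 0.37 = 21.46
  Fieldwork 33.5 × 0.37 = 12.395
  Practicals 58 × 0.19 = 11.02
Sum = 49.775
Because the Fieldwork minimum was not met, the result is Unsatisfactory.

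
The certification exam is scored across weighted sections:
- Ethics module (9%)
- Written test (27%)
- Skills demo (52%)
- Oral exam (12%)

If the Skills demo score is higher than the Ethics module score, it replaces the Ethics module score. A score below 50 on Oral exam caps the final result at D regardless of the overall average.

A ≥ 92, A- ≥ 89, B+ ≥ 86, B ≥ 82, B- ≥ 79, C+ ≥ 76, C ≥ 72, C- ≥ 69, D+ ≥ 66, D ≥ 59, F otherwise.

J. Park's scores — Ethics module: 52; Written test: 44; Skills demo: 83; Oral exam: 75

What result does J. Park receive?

C-

Skills demo (83) > Ethics module (52), so Ethics module counts as 83.
Oral exam score 75 ≥ 50: minimum met.
Weighted total:
  Ethics module 83 × 0.09 = 7.47
  Written test 44 × 0.27 = 11.88
  Skills demo 83 × 0.52 = 43.16
  Oral exam 75 × 0.12 = 9
Sum = 71.51
71.51 is ≥ 69 and < 72 → C-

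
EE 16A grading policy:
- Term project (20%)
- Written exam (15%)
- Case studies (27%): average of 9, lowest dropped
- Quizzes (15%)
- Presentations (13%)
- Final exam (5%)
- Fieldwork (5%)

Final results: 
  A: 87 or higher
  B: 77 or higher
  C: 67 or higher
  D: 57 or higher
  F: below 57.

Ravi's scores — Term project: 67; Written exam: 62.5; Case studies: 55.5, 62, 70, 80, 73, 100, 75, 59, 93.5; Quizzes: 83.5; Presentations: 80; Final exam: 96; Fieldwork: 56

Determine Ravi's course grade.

C

Case studies: drop 55.5 → average of remaining 8 = 612.5/8 = 76.5625
Weighted total:
  Term project 67 × 0.2 = 13.4
  Written exam 62.5 × 0.15 = 9.375
  Case studies 76.5625 × 0.27 = 20.671875
  Quizzes 83.5 × 0.15 = 12.525
  Presentations 80 × 0.13 = 10.4
  Final exam 96 × 0.05 = 4.8
  Fieldwork 56 × 0.05 = 2.8
Sum = 73.971875
73.971875 is ≥ 67 and < 77 → C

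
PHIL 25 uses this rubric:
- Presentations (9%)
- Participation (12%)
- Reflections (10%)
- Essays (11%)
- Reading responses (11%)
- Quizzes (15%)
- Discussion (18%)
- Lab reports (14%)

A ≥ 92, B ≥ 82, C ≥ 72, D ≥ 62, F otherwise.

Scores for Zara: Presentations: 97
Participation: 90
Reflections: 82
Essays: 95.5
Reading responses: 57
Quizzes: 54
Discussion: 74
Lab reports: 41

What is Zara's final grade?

Weighted total:
  Presentations 97 × 0.09 = 8.73
  Participation 90 × 0.12 = 10.8
  Reflections 82 × 0.1 = 8.2
  Essays 95.5 × 0.11 = 10.505
  Reading responses 57 × 0.11 = 6.27
  Quizzes 54 × 0.15 = 8.1
  Discussion 74 × 0.18 = 13.32
  Lab reports 41 × 0.14 = 5.74
Sum = 71.665
71.665 is ≥ 62 and < 72 → D

D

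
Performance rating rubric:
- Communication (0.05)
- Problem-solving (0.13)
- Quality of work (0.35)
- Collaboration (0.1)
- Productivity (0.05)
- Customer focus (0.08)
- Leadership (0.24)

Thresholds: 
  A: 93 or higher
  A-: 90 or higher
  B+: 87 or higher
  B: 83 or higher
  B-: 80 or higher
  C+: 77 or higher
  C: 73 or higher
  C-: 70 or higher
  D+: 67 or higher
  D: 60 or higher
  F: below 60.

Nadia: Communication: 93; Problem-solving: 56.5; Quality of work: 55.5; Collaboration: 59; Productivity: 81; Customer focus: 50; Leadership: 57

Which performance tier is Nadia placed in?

Weighted total:
  Communication 93 × 0.05 = 4.65
  Problem-solving 56.5 × 0.13 = 7.345
  Quality of work 55.5 × 0.35 = 19.425
  Collaboration 59 × 0.1 = 5.9
  Productivity 81 × 0.05 = 4.05
  Customer focus 50 × 0.08 = 4
  Leadership 57 × 0.24 = 13.68
Sum = 59.05
59.05 < 60 → F

F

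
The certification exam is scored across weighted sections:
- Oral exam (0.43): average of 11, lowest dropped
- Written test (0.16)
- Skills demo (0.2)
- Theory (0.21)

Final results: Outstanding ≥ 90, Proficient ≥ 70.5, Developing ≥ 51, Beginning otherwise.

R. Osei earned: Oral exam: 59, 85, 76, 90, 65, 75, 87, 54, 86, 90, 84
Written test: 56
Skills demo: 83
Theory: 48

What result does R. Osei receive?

Oral exam: drop 54 → average of remaining 10 = 797/10 = 79.7
Weighted total:
  Oral exam 79.7 × 0.43 = 34.271
  Written test 56 × 0.16 = 8.96
  Skills demo 83 × 0.2 = 16.6
  Theory 48 × 0.21 = 10.08
Sum = 69.911
69.911 is ≥ 51 and < 70.5 → Developing

Developing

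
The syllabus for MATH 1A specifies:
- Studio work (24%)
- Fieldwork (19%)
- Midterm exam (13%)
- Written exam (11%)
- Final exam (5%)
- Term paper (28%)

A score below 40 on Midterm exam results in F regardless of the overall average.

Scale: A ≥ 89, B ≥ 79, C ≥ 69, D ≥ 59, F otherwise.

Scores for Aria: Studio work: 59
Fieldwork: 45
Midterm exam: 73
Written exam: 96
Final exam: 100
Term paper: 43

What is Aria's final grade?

D

Midterm exam score 73 ≥ 40: minimum met.
Weighted total:
  Studio work 59 × 0.24 = 14.16
  Fieldwork 45 × 0.19 = 8.55
  Midterm exam 73 × 0.13 = 9.49
  Written exam 96 × 0.11 = 10.56
  Final exam 100 × 0.05 = 5
  Term paper 43 × 0.28 = 12.04
Sum = 59.8
59.8 is ≥ 59 and < 69 → D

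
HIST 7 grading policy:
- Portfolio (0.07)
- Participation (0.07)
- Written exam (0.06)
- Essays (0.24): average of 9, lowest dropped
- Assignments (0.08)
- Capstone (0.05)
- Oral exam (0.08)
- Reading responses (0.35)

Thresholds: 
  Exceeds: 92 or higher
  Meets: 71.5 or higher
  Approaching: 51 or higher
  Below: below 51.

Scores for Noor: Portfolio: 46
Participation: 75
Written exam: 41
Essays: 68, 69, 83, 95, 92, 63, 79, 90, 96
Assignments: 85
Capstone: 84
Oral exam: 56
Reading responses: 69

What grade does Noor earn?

Approaching

Essays: drop 63 → average of remaining 8 = 672/8 = 84
Weighted total:
  Portfolio 46 × 0.07 = 3.22
  Participation 75 × 0.07 = 5.25
  Written exam 41 × 0.06 = 2.46
  Essays 84 × 0.24 = 20.16
  Assignments 85 × 0.08 = 6.8
  Capstone 84 × 0.05 = 4.2
  Oral exam 56 × 0.08 = 4.48
  Reading responses 69 × 0.35 = 24.15
Sum = 70.72
70.72 is ≥ 51 and < 71.5 → Approaching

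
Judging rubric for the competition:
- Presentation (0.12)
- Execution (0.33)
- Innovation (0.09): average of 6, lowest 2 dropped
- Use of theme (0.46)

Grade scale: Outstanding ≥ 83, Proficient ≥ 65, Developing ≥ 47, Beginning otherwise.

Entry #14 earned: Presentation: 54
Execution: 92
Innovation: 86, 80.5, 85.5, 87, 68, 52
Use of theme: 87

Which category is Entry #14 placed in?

Innovation: drop 52, 68 → average of remaining 4 = 339/4 = 84.75
Weighted total:
  Presentation 54 × 0.12 = 6.48
  Execution 92 × 0.33 = 30.36
  Innovation 84.75 × 0.09 = 7.6275
  Use of theme 87 × 0.46 = 40.02
Sum = 84.4875
84.4875 ≥ 83 → Outstanding

Outstanding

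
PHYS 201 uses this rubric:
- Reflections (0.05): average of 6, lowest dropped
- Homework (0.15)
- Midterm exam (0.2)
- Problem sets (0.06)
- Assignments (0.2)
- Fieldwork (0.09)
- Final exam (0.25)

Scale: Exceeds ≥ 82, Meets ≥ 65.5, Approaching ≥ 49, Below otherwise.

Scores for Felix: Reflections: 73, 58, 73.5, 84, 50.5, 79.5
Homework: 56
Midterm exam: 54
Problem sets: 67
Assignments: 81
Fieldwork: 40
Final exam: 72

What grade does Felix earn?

Approaching

Reflections: drop 50.5 → average of remaining 5 = 368/5 = 73.6
Weighted total:
  Reflections 73.6 × 0.05 = 3.68
  Homework 56 × 0.15 = 8.4
  Midterm exam 54 × 0.2 = 10.8
  Problem sets 67 × 0.06 = 4.02
  Assignments 81 × 0.2 = 16.2
  Fieldwork 40 × 0.09 = 3.6
  Final exam 72 × 0.25 = 18
Sum = 64.7
64.7 is ≥ 49 and < 65.5 → Approaching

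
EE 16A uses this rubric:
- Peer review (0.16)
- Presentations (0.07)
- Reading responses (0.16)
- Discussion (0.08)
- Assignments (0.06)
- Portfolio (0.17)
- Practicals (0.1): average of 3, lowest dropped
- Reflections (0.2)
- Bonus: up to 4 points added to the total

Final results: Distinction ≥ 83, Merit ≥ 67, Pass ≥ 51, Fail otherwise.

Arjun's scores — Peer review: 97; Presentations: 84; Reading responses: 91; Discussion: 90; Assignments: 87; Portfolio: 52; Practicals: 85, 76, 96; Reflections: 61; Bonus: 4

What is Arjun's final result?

Merit

Practicals: drop 76 → average of remaining 2 = 181/2 = 90.5
Weighted total:
  Peer review 97 × 0.16 = 15.52
  Presentations 84 × 0.07 = 5.88
  Reading responses 91 × 0.16 = 14.56
  Discussion 90 × 0.08 = 7.2
  Assignments 87 × 0.06 = 5.22
  Portfolio 52 × 0.17 = 8.84
  Practicals 90.5 × 0.1 = 9.05
  Reflections 61 × 0.2 = 12.2
Sum = 78.47
Bonus: 78.47 + 4 = 82.47
82.47 is ≥ 67 and < 83 → Merit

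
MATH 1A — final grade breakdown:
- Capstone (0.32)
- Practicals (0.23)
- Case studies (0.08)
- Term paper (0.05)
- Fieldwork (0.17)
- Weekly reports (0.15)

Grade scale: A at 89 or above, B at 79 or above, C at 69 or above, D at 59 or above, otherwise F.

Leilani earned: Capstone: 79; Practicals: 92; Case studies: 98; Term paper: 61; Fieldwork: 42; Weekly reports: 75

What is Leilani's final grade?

C

Weighted total:
  Capstone 79 × 0.32 = 25.28
  Practicals 92 × 0.23 = 21.16
  Case studies 98 × 0.08 = 7.84
  Term paper 61 × 0.05 = 3.05
  Fieldwork 42 × 0.17 = 7.14
  Weekly reports 75 × 0.15 = 11.25
Sum = 75.72
75.72 is ≥ 69 and < 79 → C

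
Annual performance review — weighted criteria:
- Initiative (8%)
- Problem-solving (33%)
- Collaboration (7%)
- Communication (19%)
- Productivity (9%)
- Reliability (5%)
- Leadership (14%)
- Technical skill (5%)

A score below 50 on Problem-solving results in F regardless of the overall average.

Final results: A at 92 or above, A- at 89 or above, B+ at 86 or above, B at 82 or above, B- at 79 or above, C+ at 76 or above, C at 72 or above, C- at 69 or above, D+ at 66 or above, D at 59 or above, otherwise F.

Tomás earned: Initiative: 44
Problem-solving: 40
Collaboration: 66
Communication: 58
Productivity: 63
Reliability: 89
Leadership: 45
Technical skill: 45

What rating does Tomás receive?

Problem-solving score 40 < 50: minimum not met.
Weighted total:
  Initiative 44 × 0.08 = 3.52
  Problem-solving 40 × 0.33 = 13.2
  Collaboration 66 × 0.07 = 4.62
  Communication 58 × 0.19 = 11.02
  Productivity 63 × 0.09 = 5.67
  Reliability 89 × 0.05 = 4.45
  Leadership 45 × 0.14 = 6.3
  Technical skill 45 × 0.05 = 2.25
Sum = 51.03
Because the Problem-solving minimum was not met, the result is F.

F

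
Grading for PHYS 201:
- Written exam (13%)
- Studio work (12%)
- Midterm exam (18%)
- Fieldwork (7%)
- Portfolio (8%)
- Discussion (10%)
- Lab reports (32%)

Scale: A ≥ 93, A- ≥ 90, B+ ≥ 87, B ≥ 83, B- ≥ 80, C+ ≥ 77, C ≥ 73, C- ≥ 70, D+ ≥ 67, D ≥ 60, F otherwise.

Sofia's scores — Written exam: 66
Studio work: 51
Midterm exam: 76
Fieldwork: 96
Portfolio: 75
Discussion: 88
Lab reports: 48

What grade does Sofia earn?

D

Weighted total:
  Written exam 66 × 0.13 = 8.58
  Studio work 51 × 0.12 = 6.12
  Midterm exam 76 × 0.18 = 13.68
  Fieldwork 96 × 0.07 = 6.72
  Portfolio 75 × 0.08 = 6
  Discussion 88 × 0.1 = 8.8
  Lab reports 48 × 0.32 = 15.36
Sum = 65.26
65.26 is ≥ 60 and < 67 → D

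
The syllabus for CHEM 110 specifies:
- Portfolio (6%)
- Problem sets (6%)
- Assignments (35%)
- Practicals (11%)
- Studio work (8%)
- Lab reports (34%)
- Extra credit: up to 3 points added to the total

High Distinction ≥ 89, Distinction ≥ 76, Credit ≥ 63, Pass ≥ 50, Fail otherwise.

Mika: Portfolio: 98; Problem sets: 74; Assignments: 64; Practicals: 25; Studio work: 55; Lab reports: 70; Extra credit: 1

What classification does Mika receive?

Credit

Weighted total:
  Portfolio 98 × 0.06 = 5.88
  Problem sets 74 × 0.06 = 4.44
  Assignments 64 × 0.35 = 22.4
  Practicals 25 × 0.11 = 2.75
  Studio work 55 × 0.08 = 4.4
  Lab reports 70 × 0.34 = 23.8
Sum = 63.67
Extra credit: 63.67 + 1 = 64.67
64.67 is ≥ 63 and < 76 → Credit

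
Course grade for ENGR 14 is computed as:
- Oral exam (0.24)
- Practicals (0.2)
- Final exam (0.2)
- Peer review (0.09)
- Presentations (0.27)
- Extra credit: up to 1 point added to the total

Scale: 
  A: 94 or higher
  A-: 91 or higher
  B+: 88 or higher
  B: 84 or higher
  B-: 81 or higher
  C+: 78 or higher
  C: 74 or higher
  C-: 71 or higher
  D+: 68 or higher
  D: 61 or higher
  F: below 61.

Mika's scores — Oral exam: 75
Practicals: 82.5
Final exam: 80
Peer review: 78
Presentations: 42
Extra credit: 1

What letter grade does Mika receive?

D+

Weighted total:
  Oral exam 75 × 0.24 = 18
  Practicals 82.5 × 0.2 = 16.5
  Final exam 80 × 0.2 = 16
  Peer review 78 × 0.09 = 7.02
  Presentations 42 × 0.27 = 11.34
Sum = 68.86
Extra credit: 68.86 + 1 = 69.86
69.86 is ≥ 68 and < 71 → D+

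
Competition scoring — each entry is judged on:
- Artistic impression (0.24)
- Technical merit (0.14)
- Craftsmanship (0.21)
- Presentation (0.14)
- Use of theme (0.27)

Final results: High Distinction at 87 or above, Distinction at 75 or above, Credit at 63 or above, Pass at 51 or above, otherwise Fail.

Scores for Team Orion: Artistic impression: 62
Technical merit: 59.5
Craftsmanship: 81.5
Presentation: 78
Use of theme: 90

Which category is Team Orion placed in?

Distinction

Weighted total:
  Artistic impression 62 × 0.24 = 14.88
  Technical merit 59.5 × 0.14 = 8.33
  Craftsmanship 81.5 × 0.21 = 17.115
  Presentation 78 × 0.14 = 10.92
  Use of theme 90 × 0.27 = 24.3
Sum = 75.545
75.545 is ≥ 75 and < 87 → Distinction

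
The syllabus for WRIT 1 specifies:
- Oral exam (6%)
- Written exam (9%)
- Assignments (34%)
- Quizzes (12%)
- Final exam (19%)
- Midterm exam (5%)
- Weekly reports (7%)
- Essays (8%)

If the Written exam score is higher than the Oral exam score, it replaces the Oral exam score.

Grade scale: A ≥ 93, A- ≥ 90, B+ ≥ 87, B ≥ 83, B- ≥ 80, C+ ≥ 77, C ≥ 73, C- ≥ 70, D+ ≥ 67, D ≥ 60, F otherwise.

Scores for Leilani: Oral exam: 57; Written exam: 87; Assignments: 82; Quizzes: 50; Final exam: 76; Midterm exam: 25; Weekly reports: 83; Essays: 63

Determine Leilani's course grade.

C

Written exam (87) > Oral exam (57), so Oral exam counts as 87.
Weighted total:
  Oral exam 87 × 0.06 = 5.22
  Written exam 87 × 0.09 = 7.83
  Assignments 82 × 0.34 = 27.88
  Quizzes 50 × 0.12 = 6
  Final exam 76 × 0.19 = 14.44
  Midterm exam 25 × 0.05 = 1.25
  Weekly reports 83 × 0.07 = 5.81
  Essays 63 × 0.08 = 5.04
Sum = 73.47
73.47 is ≥ 73 and < 77 → C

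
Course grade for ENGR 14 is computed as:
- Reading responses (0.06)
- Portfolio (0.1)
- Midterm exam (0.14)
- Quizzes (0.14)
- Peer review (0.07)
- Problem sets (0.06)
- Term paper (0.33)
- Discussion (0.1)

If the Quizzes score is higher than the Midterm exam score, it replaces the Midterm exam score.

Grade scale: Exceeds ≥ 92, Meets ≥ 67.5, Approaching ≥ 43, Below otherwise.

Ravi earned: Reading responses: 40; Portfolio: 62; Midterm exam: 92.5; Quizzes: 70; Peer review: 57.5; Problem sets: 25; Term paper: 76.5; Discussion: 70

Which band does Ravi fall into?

Quizzes (70) ≤ Midterm exam (92.5), so Midterm exam stays at 92.5.
Weighted total:
  Reading responses 40 × 0.06 = 2.4
  Portfolio 62 × 0.1 = 6.2
  Midterm exam 92.5 × 0.14 = 12.95
  Quizzes 70 × 0.14 = 9.8
  Peer review 57.5 × 0.07 = 4.025
  Problem sets 25 × 0.06 = 1.5
  Term paper 76.5 × 0.33 = 25.245
  Discussion 70 × 0.1 = 7
Sum = 69.12
69.12 is ≥ 67.5 and < 92 → Meets

Meets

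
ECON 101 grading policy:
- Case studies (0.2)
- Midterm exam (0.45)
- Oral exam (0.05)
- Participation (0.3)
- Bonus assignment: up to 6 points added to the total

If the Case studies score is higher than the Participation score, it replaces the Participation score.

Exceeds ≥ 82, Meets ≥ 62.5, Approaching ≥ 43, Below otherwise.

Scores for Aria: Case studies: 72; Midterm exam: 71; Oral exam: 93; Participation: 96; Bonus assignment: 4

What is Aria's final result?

Exceeds

Case studies (72) ≤ Participation (96), so Participation stays at 96.
Weighted total:
  Case studies 72 × 0.2 = 14.4
  Midterm exam 71 × 0.45 = 31.95
  Oral exam 93 × 0.05 = 4.65
  Participation 96 × 0.3 = 28.8
Sum = 79.8
Bonus assignment: 79.8 + 4 = 83.8
83.8 ≥ 82 → Exceeds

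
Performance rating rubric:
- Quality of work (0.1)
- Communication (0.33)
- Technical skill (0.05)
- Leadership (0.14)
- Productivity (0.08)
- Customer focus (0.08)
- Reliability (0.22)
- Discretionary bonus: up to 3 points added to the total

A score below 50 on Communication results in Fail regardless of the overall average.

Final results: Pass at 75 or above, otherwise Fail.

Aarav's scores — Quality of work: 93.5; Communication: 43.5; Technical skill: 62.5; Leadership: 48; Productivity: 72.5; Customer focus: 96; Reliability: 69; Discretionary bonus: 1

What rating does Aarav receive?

Fail

Communication score 43.5 < 50: minimum not met.
Weighted total:
  Quality of work 93.5 × 0.1 = 9.35
  Communication 43.5 × 0.33 = 14.355
  Technical skill 62.5 × 0.05 = 3.125
  Leadership 48 × 0.14 = 6.72
  Productivity 72.5 × 0.08 = 5.8
  Customer focus 96 × 0.08 = 7.68
  Reliability 69 × 0.22 = 15.18
Sum = 62.21
Discretionary bonus: 62.21 + 1 = 63.21
Because the Communication minimum was not met, the result is Fail.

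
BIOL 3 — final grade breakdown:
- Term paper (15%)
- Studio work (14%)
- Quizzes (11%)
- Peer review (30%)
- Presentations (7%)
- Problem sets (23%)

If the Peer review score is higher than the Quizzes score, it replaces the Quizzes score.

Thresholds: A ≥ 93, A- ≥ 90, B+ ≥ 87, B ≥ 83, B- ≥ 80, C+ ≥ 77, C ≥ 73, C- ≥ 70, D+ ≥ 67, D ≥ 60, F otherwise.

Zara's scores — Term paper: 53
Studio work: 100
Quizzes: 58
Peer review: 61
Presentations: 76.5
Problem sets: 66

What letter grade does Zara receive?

D+

Peer review (61) > Quizzes (58), so Quizzes counts as 61.
Weighted total:
  Term paper 53 × 0.15 = 7.95
  Studio work 100 × 0.14 = 14
  Quizzes 61 × 0.11 = 6.71
  Peer review 61 × 0.3 = 18.3
  Presentations 76.5 × 0.07 = 5.355
  Problem sets 66 × 0.23 = 15.18
Sum = 67.495
67.495 is ≥ 67 and < 70 → D+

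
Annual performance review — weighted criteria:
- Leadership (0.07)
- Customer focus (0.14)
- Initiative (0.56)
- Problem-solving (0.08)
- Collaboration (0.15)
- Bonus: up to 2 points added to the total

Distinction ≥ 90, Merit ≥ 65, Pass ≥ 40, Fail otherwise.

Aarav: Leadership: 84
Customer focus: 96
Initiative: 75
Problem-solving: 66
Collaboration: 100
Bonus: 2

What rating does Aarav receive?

Weighted total:
  Leadership 84 × 0.07 = 5.88
  Customer focus 96 × 0.14 = 13.44
  Initiative 75 × 0.56 = 42
  Problem-solving 66 × 0.08 = 5.28
  Collaboration 100 × 0.15 = 15
Sum = 81.6
Bonus: 81.6 + 2 = 83.6
83.6 is ≥ 65 and < 90 → Merit

Merit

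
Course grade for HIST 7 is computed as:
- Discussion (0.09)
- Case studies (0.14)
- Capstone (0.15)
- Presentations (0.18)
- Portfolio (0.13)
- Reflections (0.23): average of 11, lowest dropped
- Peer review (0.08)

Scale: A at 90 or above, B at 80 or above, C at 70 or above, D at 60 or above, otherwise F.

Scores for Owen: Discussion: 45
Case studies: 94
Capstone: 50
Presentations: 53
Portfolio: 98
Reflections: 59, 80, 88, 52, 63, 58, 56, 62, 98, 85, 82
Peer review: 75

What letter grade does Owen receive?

D

Reflections: drop 52 → average of remaining 10 = 731/10 = 73.1
Weighted total:
  Discussion 45 × 0.09 = 4.05
  Case studies 94 × 0.14 = 13.16
  Capstone 50 × 0.15 = 7.5
  Presentations 53 × 0.18 = 9.54
  Portfolio 98 × 0.13 = 12.74
  Reflections 73.1 × 0.23 = 16.813
  Peer review 75 × 0.08 = 6
Sum = 69.803
69.803 is ≥ 60 and < 70 → D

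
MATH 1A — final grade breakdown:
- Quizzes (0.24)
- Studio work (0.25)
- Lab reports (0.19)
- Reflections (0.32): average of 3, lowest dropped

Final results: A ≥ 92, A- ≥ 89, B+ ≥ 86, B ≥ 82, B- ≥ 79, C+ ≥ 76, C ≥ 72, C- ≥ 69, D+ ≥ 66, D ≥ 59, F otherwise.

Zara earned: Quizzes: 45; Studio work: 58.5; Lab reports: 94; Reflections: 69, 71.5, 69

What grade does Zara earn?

Reflections: drop 69 → average of remaining 2 = 140.5/2 = 70.25
Weighted total:
  Quizzes 45 × 0.24 = 10.8
  Studio work 58.5 × 0.25 = 14.625
  Lab reports 94 × 0.19 = 17.86
  Reflections 70.25 × 0.32 = 22.48
Sum = 65.765
65.765 is ≥ 59 and < 66 → D

D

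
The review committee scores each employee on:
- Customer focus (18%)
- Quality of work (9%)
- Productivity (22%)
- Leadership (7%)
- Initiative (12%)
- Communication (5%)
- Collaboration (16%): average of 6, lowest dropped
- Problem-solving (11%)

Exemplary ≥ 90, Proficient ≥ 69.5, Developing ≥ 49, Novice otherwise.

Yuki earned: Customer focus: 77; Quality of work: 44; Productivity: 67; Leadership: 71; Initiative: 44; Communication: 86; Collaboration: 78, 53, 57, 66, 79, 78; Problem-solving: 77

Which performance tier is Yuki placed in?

Collaboration: drop 53 → average of remaining 5 = 358/5 = 71.6
Weighted total:
  Customer focus 77 × 0.18 = 13.86
  Quality of work 44 × 0.09 = 3.96
  Productivity 67 × 0.22 = 14.74
  Leadership 71 × 0.07 = 4.97
  Initiative 44 × 0.12 = 5.28
  Communication 86 × 0.05 = 4.3
  Collaboration 71.6 × 0.16 = 11.456
  Problem-solving 77 × 0.11 = 8.47
Sum = 67.036
67.036 is ≥ 49 and < 69.5 → Developing

Developing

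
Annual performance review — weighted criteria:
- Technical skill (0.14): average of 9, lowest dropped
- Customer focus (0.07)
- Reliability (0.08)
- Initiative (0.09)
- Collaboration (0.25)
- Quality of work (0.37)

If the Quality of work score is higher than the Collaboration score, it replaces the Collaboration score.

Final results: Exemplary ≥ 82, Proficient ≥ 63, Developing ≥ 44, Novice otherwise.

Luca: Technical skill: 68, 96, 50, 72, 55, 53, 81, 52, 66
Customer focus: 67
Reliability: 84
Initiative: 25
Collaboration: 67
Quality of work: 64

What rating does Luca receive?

Proficient

Technical skill: drop 50 → average of remaining 8 = 543/8 = 67.875
Quality of work (64) ≤ Collaboration (67), so Collaboration stays at 67.
Weighted total:
  Technical skill 67.875 × 0.14 = 9.5025
  Customer focus 67 × 0.07 = 4.69
  Reliability 84 × 0.08 = 6.72
  Initiative 25 × 0.09 = 2.25
  Collaboration 67 × 0.25 = 16.75
  Quality of work 64 × 0.37 = 23.68
Sum = 63.5925
63.5925 is ≥ 63 and < 82 → Proficient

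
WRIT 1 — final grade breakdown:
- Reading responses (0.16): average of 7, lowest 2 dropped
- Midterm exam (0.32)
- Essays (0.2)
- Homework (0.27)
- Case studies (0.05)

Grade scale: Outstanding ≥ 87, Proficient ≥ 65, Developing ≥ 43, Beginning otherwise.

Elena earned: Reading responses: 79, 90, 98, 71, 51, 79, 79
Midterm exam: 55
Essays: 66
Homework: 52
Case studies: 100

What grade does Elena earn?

Reading responses: drop 51, 71 → average of remaining 5 = 425/5 = 85
Weighted total:
  Reading responses 85 × 0.16 = 13.6
  Midterm exam 55 × 0.32 = 17.6
  Essays 66 × 0.2 = 13.2
  Homework 52 × 0.27 = 14.04
  Case studies 100 × 0.05 = 5
Sum = 63.44
63.44 is ≥ 43 and < 65 → Developing

Developing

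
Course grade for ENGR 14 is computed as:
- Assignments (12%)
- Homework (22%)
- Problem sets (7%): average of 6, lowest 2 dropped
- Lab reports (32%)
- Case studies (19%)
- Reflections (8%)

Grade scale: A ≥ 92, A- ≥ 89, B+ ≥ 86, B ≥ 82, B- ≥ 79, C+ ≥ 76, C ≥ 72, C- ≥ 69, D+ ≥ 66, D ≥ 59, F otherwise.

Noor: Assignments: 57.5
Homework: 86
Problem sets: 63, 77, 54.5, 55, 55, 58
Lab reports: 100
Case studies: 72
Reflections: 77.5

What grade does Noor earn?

B

Problem sets: drop 54.5, 55 → average of remaining 4 = 253/4 = 63.25
Weighted total:
  Assignments 57.5 × 0.12 = 6.9
  Homework 86 × 0.22 = 18.92
  Problem sets 63.25 × 0.07 = 4.4275
  Lab reports 100 × 0.32 = 32
  Case studies 72 × 0.19 = 13.68
  Reflections 77.5 × 0.08 = 6.2
Sum = 82.1275
82.1275 is ≥ 82 and < 86 → B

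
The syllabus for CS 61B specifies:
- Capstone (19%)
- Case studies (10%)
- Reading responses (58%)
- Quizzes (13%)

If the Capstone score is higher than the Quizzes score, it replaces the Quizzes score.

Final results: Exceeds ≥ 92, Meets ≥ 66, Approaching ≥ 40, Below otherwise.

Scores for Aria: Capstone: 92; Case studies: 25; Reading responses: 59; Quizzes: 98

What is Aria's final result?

Capstone (92) ≤ Quizzes (98), so Quizzes stays at 98.
Weighted total:
  Capstone 92 × 0.19 = 17.48
  Case studies 25 × 0.1 = 2.5
  Reading responses 59 × 0.58 = 34.22
  Quizzes 98 × 0.13 = 12.74
Sum = 66.94
66.94 is ≥ 66 and < 92 → Meets

Meets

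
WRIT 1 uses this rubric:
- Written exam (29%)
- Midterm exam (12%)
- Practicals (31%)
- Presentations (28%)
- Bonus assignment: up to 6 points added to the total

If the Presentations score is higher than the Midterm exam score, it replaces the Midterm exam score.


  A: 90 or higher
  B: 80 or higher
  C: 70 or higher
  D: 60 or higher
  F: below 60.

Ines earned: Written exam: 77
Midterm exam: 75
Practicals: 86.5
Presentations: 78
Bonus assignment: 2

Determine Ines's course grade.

Presentations (78) > Midterm exam (75), so Midterm exam counts as 78.
Weighted total:
  Written exam 77 × 0.29 = 22.33
  Midterm exam 78 × 0.12 = 9.36
  Practicals 86.5 × 0.31 = 26.815
  Presentations 78 × 0.28 = 21.84
Sum = 80.345
Bonus assignment: 80.345 + 2 = 82.345
82.345 is ≥ 80 and < 90 → B

B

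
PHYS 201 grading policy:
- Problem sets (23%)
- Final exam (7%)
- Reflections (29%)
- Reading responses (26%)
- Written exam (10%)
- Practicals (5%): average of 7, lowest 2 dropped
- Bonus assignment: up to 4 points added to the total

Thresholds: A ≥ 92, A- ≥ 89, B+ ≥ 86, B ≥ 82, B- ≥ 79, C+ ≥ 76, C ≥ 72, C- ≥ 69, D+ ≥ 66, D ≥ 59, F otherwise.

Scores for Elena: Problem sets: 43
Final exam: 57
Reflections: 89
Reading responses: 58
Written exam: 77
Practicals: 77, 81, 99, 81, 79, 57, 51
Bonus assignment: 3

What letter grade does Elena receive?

Practicals: drop 51, 57 → average of remaining 5 = 417/5 = 83.4
Weighted total:
  Problem sets 43 × 0.23 = 9.89
  Final exam 57 × 0.07 = 3.99
  Reflections 89 × 0.29 = 25.81
  Reading responses 58 × 0.26 = 15.08
  Written exam 77 × 0.1 = 7.7
  Practicals 83.4 × 0.05 = 4.17
Sum = 66.64
Bonus assignment: 66.64 + 3 = 69.64
69.64 is ≥ 69 and < 72 → C-

C-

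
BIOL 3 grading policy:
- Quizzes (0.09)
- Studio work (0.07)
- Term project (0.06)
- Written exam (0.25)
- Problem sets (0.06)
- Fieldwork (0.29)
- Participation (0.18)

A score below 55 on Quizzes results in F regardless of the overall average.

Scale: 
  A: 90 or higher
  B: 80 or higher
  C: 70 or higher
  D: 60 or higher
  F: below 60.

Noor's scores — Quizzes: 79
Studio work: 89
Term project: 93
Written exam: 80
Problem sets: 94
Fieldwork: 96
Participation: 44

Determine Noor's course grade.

Quizzes score 79 ≥ 55: minimum met.
Weighted total:
  Quizzes 79 × 0.09 = 7.11
  Studio work 89 × 0.07 = 6.23
  Term project 93 × 0.06 = 5.58
  Written exam 80 × 0.25 = 20
  Problem sets 94 × 0.06 = 5.64
  Fieldwork 96 × 0.29 = 27.84
  Participation 44 × 0.18 = 7.92
Sum = 80.32
80.32 is ≥ 80 and < 90 → B

B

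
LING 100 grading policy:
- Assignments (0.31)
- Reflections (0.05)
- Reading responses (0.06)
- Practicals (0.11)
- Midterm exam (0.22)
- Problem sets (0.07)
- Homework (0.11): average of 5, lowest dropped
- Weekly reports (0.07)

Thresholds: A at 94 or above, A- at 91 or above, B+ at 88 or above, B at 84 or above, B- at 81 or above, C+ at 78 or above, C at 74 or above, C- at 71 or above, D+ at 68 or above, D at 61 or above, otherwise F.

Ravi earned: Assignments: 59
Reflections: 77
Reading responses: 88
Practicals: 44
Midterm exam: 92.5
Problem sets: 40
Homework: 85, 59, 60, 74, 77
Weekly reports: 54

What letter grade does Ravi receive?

Homework: drop 59 → average of remaining 4 = 296/4 = 74
Weighted total:
  Assignments 59 × 0.31 = 18.29
  Reflections 77 × 0.05 = 3.85
  Reading responses 88 × 0.06 = 5.28
  Practicals 44 × 0.11 = 4.84
  Midterm exam 92.5 × 0.22 = 20.35
  Problem sets 40 × 0.07 = 2.8
  Homework 74 × 0.11 = 8.14
  Weekly reports 54 × 0.07 = 3.78
Sum = 67.33
67.33 is ≥ 61 and < 68 → D

D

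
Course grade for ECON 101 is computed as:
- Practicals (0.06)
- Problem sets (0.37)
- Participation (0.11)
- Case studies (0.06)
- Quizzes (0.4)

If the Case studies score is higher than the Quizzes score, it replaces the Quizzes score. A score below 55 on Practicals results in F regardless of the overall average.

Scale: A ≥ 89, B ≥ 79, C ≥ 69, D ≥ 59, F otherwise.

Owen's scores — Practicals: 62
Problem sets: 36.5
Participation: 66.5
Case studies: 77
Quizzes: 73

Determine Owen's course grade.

D

Case studies (77) > Quizzes (73), so Quizzes counts as 77.
Practicals score 62 ≥ 55: minimum met.
Weighted total:
  Practicals 62 × 0.06 = 3.72
  Problem sets 36.5 × 0.37 = 13.505
  Participation 66.5 × 0.11 = 7.315
  Case studies 77 × 0.06 = 4.62
  Quizzes 77 × 0.4 = 30.8
Sum = 59.96
59.96 is ≥ 59 and < 69 → D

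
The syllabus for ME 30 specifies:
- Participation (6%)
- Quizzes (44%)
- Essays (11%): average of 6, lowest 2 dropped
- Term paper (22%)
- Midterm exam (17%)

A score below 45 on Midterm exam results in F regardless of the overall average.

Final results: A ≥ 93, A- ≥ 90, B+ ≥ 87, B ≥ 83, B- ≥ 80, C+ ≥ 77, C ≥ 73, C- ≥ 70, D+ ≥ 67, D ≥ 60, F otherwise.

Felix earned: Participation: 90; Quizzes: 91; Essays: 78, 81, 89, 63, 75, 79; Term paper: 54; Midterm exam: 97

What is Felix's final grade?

B-

Essays: drop 63, 75 → average of remaining 4 = 327/4 = 81.75
Midterm exam score 97 ≥ 45: minimum met.
Weighted total:
  Participation 90 × 0.06 = 5.4
  Quizzes 91 × 0.44 = 40.04
  Essays 81.75 × 0.11 = 8.9925
  Term paper 54 × 0.22 = 11.88
  Midterm exam 97 × 0.17 = 16.49
Sum = 82.8025
82.8025 is ≥ 80 and < 83 → B-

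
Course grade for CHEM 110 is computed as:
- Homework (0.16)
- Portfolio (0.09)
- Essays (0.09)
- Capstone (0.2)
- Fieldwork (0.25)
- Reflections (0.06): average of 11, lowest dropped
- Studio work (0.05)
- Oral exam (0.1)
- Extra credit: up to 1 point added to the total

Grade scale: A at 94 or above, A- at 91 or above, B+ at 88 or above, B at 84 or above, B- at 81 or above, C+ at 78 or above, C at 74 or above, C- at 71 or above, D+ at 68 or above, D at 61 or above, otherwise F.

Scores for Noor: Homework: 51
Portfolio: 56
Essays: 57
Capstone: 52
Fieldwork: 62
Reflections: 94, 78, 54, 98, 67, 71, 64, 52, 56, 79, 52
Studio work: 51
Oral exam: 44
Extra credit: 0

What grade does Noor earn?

Reflections: drop 52 → average of remaining 10 = 713/10 = 71.3
Weighted total:
  Homework 51 × 0.16 = 8.16
  Portfolio 56 × 0.09 = 5.04
  Essays 57 × 0.09 = 5.13
  Capstone 52 × 0.2 = 10.4
  Fieldwork 62 × 0.25 = 15.5
  Reflections 71.3 × 0.06 = 4.278
  Studio work 51 × 0.05 = 2.55
  Oral exam 44 × 0.1 = 4.4
Sum = 55.458
Extra credit: 55.458 + 0 = 55.458
55.458 < 61 → F

F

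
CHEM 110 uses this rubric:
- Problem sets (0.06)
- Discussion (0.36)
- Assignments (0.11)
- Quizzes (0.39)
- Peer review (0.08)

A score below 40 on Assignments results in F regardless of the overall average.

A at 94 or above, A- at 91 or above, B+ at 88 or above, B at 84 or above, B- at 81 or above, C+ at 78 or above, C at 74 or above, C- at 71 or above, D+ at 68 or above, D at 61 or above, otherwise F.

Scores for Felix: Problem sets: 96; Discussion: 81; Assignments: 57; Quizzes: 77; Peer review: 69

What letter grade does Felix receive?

C

Assignments score 57 ≥ 40: minimum met.
Weighted total:
  Problem sets 96 × 0.06 = 5.76
  Discussion 81 × 0.36 = 29.16
  Assignments 57 × 0.11 = 6.27
  Quizzes 77 × 0.39 = 30.03
  Peer review 69 × 0.08 = 5.52
Sum = 76.74
76.74 is ≥ 74 and < 78 → C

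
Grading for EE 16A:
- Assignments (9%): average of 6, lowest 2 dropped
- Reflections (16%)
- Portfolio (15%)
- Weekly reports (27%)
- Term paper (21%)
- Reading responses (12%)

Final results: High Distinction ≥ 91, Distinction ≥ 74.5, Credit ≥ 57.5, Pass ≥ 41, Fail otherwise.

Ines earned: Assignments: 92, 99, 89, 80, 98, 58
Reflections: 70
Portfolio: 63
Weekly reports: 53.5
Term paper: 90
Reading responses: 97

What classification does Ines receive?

Assignments: drop 58, 80 → average of remaining 4 = 378/4 = 94.5
Weighted total:
  Assignments 94.5 × 0.09 = 8.505
  Reflections 70 × 0.16 = 11.2
  Portfolio 63 × 0.15 = 9.45
  Weekly reports 53.5 × 0.27 = 14.445
  Term paper 90 × 0.21 = 18.9
  Reading responses 97 × 0.12 = 11.64
Sum = 74.14
74.14 is ≥ 57.5 and < 74.5 → Credit

Credit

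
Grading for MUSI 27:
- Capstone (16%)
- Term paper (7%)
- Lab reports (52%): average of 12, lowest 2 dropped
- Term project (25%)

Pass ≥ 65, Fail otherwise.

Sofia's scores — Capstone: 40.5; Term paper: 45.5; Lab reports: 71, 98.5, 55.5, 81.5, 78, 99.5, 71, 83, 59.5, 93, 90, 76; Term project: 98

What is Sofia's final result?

Lab reports: drop 55.5, 59.5 → average of remaining 10 = 841.5/10 = 84.15
Weighted total:
  Capstone 40.5 × 0.16 = 6.48
  Term paper 45.5 × 0.07 = 3.185
  Lab reports 84.15 × 0.52 = 43.758
  Term project 98 × 0.25 = 24.5
Sum = 77.923
77.923 ≥ 65 → Pass

Pass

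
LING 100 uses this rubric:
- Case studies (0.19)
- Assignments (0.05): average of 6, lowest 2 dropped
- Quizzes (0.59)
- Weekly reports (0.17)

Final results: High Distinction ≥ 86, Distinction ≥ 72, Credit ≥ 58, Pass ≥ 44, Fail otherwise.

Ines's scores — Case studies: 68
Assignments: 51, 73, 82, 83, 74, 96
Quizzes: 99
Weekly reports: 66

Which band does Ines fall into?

Assignments: drop 51, 73 → average of remaining 4 = 335/4 = 83.75
Weighted total:
  Case studies 68 × 0.19 = 12.92
  Assignments 83.75 × 0.05 = 4.1875
  Quizzes 99 × 0.59 = 58.41
  Weekly reports 66 × 0.17 = 11.22
Sum = 86.7375
86.7375 ≥ 86 → High Distinction

High Distinction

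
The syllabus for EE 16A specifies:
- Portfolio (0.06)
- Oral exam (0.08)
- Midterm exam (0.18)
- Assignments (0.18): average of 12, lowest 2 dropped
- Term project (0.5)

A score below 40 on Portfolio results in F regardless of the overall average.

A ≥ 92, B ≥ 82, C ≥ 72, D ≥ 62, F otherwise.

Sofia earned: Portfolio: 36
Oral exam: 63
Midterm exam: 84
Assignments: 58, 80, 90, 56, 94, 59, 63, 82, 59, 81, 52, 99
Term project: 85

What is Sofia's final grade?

Assignments: drop 52, 56 → average of remaining 10 = 765/10 = 76.5
Portfolio score 36 < 40: minimum not met.
Weighted total:
  Portfolio 36 × 0.06 = 2.16
  Oral exam 63 × 0.08 = 5.04
  Midterm exam 84 × 0.18 = 15.12
  Assignments 76.5 × 0.18 = 13.77
  Term project 85 × 0.5 = 42.5
Sum = 78.59
Because the Portfolio minimum was not met, the result is F.

F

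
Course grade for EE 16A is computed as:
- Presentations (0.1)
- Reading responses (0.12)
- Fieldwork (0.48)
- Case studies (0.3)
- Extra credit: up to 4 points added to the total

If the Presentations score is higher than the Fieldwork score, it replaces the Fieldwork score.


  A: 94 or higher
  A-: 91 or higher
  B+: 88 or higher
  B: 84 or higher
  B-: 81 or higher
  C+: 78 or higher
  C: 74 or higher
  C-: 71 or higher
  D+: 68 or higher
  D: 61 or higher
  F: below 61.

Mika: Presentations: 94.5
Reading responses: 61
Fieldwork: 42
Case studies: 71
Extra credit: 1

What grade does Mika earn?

B

Presentations (94.5) > Fieldwork (42), so Fieldwork counts as 94.5.
Weighted total:
  Presentations 94.5 × 0.1 = 9.45
  Reading responses 61 × 0.12 = 7.32
  Fieldwork 94.5 × 0.48 = 45.36
  Case studies 71 × 0.3 = 21.3
Sum = 83.43
Extra credit: 83.43 + 1 = 84.43
84.43 is ≥ 84 and < 88 → B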